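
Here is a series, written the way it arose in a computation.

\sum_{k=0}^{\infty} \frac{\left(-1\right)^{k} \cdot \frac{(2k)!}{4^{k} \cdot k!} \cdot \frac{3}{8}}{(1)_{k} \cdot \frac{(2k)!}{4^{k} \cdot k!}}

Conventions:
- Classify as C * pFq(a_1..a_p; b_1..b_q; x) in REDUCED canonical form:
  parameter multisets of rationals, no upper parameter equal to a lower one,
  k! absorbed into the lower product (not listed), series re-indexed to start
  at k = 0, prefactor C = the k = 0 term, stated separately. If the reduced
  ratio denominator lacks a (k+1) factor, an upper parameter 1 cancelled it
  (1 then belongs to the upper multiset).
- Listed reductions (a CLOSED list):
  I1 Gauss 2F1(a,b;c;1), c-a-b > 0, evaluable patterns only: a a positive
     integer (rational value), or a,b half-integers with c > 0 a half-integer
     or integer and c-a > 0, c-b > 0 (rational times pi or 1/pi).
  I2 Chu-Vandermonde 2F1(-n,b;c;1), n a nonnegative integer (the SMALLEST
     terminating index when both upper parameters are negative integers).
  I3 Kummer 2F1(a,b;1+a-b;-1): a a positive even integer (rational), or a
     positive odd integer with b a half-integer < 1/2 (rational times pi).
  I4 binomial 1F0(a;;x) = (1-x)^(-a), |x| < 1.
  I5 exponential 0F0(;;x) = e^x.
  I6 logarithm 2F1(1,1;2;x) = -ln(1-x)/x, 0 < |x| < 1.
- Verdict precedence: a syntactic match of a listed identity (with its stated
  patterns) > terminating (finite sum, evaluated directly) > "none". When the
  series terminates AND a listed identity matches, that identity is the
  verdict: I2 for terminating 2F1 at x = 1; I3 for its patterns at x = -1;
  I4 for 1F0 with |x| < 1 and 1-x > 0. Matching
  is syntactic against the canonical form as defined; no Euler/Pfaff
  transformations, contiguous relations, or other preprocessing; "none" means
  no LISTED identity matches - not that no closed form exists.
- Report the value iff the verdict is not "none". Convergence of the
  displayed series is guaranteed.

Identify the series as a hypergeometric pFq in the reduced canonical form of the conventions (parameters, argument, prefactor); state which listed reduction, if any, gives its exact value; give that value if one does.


Canonical form: C = \frac{3}{8} times 0F0 with upper {-}, lower {-}, x = -1. Verdict: the I5 exponential reduction matches (the 0F0 exponential series at x = -1). Sum: \frac{3}{8} \cdot e^{-1}.

Structural cue: from the first term \frac{3}{8}: the parameter 1/2 appears in both the upper and lower lists and cancels.
Consecutive-term ratio: r(k) = -1 * 1 / [(k+1)] - rational in k. x = -1; t_0 = \frac{3}{8}; negate the roots.


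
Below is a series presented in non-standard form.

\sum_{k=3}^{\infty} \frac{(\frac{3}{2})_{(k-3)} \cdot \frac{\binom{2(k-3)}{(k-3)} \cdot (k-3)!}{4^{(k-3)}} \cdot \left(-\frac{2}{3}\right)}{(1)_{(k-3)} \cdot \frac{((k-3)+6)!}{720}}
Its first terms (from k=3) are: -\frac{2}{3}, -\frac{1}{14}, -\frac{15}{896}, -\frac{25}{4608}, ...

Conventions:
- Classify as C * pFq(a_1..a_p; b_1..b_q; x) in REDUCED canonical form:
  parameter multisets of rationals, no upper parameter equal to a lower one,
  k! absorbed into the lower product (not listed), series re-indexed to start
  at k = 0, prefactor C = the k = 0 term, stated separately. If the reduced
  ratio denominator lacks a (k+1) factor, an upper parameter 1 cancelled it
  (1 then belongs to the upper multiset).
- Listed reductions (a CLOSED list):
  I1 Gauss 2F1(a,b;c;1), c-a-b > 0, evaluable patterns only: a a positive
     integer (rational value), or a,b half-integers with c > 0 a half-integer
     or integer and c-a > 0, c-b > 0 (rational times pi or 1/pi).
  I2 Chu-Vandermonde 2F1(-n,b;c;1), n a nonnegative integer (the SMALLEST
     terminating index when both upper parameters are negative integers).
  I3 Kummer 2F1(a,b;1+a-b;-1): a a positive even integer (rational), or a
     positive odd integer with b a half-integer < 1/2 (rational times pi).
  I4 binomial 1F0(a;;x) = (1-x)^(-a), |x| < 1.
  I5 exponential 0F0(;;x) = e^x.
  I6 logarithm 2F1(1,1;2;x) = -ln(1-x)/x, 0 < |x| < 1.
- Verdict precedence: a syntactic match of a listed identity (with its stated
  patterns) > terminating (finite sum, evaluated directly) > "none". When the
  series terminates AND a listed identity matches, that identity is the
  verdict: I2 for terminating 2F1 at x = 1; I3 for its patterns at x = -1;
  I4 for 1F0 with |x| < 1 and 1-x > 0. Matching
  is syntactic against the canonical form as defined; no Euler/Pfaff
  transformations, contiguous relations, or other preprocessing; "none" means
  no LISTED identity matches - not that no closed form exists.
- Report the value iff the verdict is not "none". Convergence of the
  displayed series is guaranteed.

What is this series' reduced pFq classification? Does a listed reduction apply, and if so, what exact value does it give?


The series (x = 1) is 2F1: upper {\frac{1}{2}, \frac{3}{2}}, lower {7}, prefactor -\frac{2}{3}. Verdict: the half-integer Gauss pattern (I1) matches (x = 1; upper {\frac{1}{2}, \frac{3}{2}} half-integers, c = 7 in the evaluable pattern). Exact value: \left(-\frac{524288}{218295}\right) / \pi.

Key observation: x = 1 and the denominator's factorial ratio (C = -2/3, x = 1) is a lower Pochhammer.
Term ratio: r(k) = 1 * (k+\frac{1}{2}) (k+\frac{3}{2}) / [(k+7) (k+1)] - rational; roots negated = parameters, x = 1, C = -\frac{2}{3}.


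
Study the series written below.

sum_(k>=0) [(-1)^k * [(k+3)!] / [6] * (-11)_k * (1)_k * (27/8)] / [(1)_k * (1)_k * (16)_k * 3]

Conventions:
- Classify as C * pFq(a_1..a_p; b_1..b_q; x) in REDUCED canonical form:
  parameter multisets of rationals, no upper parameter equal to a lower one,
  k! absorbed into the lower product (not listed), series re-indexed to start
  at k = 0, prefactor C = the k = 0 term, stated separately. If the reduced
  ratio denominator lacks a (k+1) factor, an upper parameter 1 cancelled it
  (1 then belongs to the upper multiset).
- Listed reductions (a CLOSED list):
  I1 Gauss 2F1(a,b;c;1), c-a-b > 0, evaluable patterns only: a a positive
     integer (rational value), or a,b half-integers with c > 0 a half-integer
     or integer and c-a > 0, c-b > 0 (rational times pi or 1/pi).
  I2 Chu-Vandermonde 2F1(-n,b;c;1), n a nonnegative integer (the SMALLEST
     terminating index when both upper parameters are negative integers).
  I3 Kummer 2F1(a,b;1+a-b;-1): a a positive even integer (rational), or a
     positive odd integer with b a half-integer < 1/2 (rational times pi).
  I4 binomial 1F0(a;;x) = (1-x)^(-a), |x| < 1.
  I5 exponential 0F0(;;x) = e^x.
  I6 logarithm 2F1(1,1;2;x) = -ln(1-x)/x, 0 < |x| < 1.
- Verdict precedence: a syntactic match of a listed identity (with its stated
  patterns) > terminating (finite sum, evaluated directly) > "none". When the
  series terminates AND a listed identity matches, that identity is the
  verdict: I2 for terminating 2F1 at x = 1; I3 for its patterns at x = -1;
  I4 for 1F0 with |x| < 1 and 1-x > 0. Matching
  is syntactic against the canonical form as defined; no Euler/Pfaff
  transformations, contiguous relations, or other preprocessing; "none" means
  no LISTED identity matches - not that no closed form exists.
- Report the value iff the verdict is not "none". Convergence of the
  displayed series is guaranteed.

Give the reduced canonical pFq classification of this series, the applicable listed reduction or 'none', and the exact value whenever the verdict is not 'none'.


Key observation: from the first term 9/8: the factorial ratio (C = 9/8) (k+a-1)!/(a-1)! is a rising factorial (a)_k.
Consecutive-term ratio: r(k) = (-1) * (k-11) (k+4) / [(k+16) (k+1)] - rational in k. x = (-1); t_0 = 9/8; negate the roots.

At argument -1: a 2F1 with upper {-11, 4}, lower {16}, scaled by C = 9/8. Verdict at x = -1: Kummer's theorem (I3) matches (x = -1; c = 16 equals 1+a-b for upper {-11, 4}: listed pattern). Hence: 315/16.


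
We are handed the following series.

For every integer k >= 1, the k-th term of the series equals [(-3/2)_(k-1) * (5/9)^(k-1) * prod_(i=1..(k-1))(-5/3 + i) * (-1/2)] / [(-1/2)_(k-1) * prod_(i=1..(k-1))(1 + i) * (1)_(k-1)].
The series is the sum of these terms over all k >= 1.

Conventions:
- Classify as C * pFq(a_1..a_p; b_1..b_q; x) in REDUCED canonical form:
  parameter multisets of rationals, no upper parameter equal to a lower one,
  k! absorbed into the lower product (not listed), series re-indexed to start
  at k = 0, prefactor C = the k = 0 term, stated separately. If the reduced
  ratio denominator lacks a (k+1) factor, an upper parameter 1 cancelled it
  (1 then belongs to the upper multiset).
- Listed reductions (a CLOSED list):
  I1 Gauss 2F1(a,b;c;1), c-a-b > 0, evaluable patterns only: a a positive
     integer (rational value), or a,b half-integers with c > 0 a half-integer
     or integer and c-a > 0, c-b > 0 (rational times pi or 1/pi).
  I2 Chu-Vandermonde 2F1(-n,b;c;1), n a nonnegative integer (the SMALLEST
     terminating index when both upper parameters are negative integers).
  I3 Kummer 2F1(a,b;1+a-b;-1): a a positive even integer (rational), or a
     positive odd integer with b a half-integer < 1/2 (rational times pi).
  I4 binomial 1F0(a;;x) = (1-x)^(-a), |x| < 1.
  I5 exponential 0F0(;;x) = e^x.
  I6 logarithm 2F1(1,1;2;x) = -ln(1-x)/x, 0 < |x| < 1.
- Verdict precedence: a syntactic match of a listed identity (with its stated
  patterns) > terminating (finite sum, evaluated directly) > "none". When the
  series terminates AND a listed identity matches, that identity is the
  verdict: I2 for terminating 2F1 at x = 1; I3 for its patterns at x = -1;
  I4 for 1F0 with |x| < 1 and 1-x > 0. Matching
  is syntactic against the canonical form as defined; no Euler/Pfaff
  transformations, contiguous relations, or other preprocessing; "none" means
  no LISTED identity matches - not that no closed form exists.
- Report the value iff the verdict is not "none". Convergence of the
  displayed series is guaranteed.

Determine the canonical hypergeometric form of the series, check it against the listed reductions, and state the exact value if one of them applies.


With C = -1/2: the canonical form is 2F2(-3/2, -2/3; -1/2, 2; 5/9). Verdict: none - this 2F2 at x = 5/9 matches no listed pattern, and upper {-3/2, -2/3} holds no stopper.

Key step: t_0 = -1/2 here, and the lower running product (C = -1/2, x = 5/9) is a rising factorial.
Consecutive-term ratio: r(k) = (5/9) * (k-3/2) (k-2/3) / [(k-1/2) (k+2) (k+1)] - rational in k. x = (5/9); t_0 = -1/2; negate the roots.


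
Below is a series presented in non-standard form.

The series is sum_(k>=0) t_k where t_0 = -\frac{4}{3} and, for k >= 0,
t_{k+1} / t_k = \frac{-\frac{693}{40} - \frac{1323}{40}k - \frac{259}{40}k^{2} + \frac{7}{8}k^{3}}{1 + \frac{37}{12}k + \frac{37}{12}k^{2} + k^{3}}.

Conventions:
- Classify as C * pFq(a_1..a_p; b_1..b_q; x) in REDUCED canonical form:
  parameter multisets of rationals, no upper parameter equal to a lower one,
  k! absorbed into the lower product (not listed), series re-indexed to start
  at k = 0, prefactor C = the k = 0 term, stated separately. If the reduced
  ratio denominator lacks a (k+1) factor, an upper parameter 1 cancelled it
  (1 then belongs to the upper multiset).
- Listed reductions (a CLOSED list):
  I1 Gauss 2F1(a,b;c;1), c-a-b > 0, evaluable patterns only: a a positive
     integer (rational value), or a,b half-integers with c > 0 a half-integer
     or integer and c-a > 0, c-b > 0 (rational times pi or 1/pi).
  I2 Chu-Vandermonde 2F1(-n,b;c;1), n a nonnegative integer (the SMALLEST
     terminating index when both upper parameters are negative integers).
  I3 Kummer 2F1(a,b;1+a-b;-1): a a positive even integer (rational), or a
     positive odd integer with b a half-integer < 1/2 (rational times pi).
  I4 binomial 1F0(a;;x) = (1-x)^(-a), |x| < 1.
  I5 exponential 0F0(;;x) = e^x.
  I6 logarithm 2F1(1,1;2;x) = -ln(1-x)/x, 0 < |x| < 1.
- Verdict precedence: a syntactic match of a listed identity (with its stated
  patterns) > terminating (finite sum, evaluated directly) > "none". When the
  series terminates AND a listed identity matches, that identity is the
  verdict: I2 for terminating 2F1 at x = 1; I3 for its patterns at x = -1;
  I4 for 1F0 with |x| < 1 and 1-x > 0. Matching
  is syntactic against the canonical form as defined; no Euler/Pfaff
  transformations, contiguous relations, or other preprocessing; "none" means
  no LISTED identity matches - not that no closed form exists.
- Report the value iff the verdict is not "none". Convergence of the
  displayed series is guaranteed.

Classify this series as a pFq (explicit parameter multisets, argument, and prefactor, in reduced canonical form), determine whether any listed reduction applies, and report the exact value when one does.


x = \frac{7}{8} here; the reduced form reads 3F2, upper {-11, \frac{3}{5}, 3}, lower {\frac{3}{4}, \frac{4}{3}}, C = -\frac{4}{3}. Verdict: terminating - upper -11 stops the sum at k = 11; the 12 terms are added exactly. Its exact value is -\frac{10559507027724673}{362286767578125000}.

Key step: x = \frac{7}{8} and factor the ratio over Q (C = -4/3): negated roots = parameters.
Adjacent-term ratio: r(k) = \frac{7}{8} * (k-11) (k+\frac{3}{5}) (k+3) / [(k+\frac{3}{4}) (k+\frac{4}{3}) (k+1)] - poly over poly, x = \frac{7}{8} from leading terms; C = -\frac{4}{3} at k = 0.


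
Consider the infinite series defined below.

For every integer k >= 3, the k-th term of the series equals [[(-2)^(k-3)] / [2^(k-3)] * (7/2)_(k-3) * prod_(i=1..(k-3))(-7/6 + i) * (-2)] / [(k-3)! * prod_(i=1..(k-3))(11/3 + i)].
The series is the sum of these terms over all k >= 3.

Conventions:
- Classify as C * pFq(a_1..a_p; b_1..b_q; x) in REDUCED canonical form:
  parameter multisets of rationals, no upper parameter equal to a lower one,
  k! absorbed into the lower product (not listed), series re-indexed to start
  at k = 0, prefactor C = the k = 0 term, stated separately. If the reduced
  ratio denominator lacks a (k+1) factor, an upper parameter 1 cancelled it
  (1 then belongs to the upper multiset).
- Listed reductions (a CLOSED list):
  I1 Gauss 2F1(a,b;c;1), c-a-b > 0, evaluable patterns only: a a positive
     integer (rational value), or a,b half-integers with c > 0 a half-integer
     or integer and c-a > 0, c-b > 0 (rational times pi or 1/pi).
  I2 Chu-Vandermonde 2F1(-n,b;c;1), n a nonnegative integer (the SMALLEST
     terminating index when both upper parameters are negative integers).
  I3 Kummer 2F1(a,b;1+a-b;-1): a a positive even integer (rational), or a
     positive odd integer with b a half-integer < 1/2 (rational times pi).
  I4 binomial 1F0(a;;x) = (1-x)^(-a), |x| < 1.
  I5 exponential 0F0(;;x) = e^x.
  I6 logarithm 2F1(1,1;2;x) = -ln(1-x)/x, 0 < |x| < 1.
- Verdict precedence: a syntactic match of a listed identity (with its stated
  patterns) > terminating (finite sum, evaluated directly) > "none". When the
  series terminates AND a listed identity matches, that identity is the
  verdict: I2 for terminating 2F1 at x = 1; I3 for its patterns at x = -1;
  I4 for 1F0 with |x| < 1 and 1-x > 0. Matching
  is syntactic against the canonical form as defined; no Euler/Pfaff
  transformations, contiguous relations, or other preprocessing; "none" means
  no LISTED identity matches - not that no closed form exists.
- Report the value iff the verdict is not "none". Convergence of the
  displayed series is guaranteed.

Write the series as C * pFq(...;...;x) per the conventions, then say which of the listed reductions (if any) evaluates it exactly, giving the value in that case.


Prefactor -2, argument -1: 2F1 with upper {-1/6, 7/2} over lower {14/3}. Verdict: none (x = -1): each listed identity misses the multisets {-1/6, 7/2} ; {14/3}.

Key step: with t_0 = -2, the running product (prefactor -2) telescopes to a rising factorial.
Step ratio: r(k) = (-1) * (k-1/6) (k+7/2) / [(k+14/3) (k+1)] - rational; roots negated = parameters, x = (-1), C = -2.


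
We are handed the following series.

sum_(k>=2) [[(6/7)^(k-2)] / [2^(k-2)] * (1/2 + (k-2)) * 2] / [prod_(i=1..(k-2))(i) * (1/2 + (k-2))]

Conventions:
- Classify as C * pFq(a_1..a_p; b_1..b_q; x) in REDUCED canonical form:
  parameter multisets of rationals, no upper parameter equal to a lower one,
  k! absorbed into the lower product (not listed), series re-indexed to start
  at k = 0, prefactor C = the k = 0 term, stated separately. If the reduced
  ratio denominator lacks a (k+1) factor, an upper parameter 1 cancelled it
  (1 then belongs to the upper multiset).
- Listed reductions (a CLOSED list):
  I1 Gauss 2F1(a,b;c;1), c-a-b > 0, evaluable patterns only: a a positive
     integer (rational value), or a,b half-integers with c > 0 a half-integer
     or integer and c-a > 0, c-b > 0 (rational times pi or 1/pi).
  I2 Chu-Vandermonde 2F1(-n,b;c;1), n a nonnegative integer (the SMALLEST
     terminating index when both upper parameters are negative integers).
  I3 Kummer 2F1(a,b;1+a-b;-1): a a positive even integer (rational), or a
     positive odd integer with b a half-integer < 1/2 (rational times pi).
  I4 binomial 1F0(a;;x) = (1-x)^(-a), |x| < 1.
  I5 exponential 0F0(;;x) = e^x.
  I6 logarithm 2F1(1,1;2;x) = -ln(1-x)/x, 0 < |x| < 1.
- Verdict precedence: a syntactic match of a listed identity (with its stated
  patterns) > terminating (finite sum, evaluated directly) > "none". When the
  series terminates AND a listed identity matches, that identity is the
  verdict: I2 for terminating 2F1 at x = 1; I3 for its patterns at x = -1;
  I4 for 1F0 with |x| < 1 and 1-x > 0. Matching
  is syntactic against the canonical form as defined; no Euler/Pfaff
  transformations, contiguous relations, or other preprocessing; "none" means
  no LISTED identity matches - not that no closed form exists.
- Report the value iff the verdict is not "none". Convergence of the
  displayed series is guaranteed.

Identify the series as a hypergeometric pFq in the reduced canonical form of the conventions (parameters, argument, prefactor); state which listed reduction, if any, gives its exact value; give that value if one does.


The series (x = 3/7) is 0F0: upper {-}, lower {-}, prefactor 2. Verdict: this is the exponential series (I5) (the 0F0 exponential series at x = 3/7). Exact value: 2 * e^(3/7).

First insight: from the first term 2: the product of the first k integers (C = 2) is k!.
Term ratio: r(k) = (3/7) * 1 / [(k+1)] ; factor over Q: parameters, x = (3/7), and C = 2.


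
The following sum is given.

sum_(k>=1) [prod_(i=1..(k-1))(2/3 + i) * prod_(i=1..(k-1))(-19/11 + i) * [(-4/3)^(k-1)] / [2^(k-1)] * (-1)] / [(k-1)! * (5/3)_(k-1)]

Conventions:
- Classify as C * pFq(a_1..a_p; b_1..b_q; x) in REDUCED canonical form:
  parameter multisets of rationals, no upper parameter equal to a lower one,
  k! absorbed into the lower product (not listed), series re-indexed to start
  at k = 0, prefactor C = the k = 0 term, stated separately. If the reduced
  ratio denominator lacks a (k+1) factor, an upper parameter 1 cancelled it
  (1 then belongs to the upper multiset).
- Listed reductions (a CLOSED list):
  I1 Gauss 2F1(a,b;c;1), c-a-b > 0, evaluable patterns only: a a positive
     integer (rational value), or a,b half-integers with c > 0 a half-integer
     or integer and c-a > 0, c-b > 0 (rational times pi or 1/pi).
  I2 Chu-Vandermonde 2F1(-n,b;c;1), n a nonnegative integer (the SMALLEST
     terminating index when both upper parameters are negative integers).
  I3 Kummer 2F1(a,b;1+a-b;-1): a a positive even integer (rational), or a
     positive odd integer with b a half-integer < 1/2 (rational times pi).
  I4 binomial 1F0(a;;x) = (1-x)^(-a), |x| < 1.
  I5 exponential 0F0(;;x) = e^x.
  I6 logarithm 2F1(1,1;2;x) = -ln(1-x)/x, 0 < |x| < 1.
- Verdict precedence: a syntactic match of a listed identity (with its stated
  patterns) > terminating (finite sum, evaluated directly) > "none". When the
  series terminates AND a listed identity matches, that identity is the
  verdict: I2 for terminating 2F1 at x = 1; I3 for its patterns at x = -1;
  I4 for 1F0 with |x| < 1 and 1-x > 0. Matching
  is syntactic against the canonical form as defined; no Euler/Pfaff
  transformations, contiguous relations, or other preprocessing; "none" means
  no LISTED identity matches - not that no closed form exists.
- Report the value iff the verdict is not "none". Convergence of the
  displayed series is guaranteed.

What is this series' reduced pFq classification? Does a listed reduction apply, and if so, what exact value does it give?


Structural cue: t_0 = -1 here, and the running product (prefactor -1) telescopes to a rising factorial.
Ratio: r(k) = (-2/3) * (k-8/11) / [(k+1)] - poly over poly, x = (-2/3) from leading terms; C = -1 at k = 0.

x = -2/3 here; the reduced form reads 1F0, upper {-8/11}, lower {-}, C = -1. Verdict: this is the I4 binomial reduction (the 1F0 binomial series: exponent 8/11, x = -2/3). Exact value: (-1) * (5/3)^(8/11).


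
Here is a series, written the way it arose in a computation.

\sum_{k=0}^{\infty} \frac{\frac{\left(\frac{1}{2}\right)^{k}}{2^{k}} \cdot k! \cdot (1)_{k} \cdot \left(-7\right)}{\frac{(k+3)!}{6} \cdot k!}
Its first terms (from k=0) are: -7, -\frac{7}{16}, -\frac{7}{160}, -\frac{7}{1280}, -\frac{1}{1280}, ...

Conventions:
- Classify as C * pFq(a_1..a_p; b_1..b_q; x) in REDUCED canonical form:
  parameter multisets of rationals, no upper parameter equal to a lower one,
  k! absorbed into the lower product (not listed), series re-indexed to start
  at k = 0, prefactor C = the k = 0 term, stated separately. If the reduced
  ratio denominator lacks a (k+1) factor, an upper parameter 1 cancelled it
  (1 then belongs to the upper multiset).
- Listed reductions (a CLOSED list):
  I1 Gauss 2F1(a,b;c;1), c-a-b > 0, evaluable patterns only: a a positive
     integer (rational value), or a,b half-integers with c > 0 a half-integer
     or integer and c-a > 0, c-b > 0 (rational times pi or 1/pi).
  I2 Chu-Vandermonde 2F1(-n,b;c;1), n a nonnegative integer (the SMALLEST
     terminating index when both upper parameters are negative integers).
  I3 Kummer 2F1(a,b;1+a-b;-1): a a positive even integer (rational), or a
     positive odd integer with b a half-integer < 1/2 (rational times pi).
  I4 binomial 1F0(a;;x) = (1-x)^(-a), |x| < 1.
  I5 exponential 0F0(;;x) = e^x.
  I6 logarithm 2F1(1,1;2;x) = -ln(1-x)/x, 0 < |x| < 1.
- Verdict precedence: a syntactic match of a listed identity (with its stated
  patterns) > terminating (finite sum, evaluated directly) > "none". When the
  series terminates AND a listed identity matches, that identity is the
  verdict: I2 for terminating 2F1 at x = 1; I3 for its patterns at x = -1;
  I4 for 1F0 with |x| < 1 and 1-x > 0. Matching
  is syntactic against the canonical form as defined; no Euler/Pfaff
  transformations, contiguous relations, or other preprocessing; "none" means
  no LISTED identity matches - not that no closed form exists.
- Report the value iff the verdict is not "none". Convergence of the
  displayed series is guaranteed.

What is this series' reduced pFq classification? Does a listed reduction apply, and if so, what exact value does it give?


Structural cue: t_0 = -7 here, and the denominator's factorial ratio (prefactor -7) is a lower Pochhammer.
Adjacent-term ratio: r(k) = \frac{1}{4} * (k+1) (k+1) / [(k+4) (k+1)] - rational; roots negated = parameters, x = \frac{1}{4}, C = -7.

With C = -7: the canonical form is 2F1(1, 1; 4; \frac{1}{4}). Verdict: none. A 2F1 with upper {1, 1} fits none of I1-I6 at x = \frac{1}{4}; the sum runs forever.


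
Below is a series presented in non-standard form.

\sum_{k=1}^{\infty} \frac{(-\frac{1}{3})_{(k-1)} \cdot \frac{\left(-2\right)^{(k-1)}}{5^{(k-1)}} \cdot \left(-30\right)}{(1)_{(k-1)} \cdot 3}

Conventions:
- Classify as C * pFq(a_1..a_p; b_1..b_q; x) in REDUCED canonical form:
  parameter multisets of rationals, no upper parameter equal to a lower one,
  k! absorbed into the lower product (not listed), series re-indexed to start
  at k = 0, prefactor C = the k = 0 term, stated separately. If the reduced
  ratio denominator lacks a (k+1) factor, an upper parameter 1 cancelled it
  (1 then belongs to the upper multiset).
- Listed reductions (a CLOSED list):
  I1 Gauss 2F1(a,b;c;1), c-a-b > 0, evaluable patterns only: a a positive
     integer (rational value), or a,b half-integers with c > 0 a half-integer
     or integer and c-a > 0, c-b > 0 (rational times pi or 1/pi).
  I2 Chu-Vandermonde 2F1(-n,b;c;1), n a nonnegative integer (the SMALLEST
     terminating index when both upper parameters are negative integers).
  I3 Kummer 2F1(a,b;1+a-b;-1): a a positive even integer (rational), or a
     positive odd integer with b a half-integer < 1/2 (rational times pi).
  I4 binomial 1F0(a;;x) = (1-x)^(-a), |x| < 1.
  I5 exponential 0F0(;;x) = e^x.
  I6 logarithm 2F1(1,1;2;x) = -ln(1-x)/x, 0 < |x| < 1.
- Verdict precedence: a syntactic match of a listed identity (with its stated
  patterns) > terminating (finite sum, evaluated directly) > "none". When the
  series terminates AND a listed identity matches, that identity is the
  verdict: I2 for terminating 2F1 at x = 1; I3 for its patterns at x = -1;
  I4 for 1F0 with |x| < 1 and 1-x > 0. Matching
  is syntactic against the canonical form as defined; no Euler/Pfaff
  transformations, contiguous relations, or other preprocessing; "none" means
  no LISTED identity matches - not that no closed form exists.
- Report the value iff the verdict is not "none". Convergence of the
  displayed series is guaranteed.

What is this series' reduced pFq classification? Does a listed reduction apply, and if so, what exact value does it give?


At argument -\frac{2}{5}: a 1F0 with upper {-\frac{1}{3}}, lower {-}, scaled by C = -10. Verdict: this is binomial (I4) (the 1F0 binomial series: exponent 1/3, x = -\frac{2}{5}). Value: \left(-10\right) \cdot \left(\frac{7}{5}\right)^{\frac{1}{3}}.

Key step: from the first term -10: the two geometric factors (prefactor -10) combine into one argument.
Consecutive-term ratio: r(k) = -\frac{2}{5} * (k-\frac{1}{3}) / [(k+1)] - rational in k. x = -\frac{2}{5}; t_0 = -10; negate the roots.


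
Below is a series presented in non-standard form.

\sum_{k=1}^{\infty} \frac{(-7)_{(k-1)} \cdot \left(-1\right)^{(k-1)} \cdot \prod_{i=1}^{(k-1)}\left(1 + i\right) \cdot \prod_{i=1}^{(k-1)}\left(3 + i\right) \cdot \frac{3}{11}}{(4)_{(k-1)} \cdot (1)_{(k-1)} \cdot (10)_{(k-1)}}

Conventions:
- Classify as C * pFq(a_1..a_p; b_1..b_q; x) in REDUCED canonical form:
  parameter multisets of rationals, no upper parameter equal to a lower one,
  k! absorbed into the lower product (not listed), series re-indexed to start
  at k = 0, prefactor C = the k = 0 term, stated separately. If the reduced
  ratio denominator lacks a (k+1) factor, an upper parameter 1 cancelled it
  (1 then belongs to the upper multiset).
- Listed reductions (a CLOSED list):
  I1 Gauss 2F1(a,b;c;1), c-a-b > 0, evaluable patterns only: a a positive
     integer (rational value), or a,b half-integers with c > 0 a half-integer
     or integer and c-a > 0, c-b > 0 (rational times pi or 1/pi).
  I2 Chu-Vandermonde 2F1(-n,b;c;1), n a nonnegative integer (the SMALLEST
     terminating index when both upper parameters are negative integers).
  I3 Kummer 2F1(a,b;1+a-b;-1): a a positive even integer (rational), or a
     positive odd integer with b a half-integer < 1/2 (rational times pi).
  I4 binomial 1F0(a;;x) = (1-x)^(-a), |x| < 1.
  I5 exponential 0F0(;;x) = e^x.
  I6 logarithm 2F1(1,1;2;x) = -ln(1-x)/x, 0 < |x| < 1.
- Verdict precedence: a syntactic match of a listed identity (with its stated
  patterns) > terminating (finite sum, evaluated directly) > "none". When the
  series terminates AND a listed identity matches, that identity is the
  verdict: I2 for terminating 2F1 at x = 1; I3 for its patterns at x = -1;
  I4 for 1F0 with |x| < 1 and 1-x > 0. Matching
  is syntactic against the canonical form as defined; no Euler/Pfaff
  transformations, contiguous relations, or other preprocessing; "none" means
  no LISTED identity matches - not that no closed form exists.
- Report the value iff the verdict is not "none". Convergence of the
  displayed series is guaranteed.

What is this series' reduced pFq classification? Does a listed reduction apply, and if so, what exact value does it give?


x = -1 here; the reduced form reads 2F1, upper {-7, 2}, lower {10}, C = \frac{3}{11}. Verdict (x = -1): Kummer (I3) applies (x = -1; c = 10 equals 1+a-b for upper {-7, 2}: listed pattern). Exact value: \frac{27}{22}.

The tell: from the first term \frac{3}{11}: the running product (C = 3/11, x = -1) telescopes to a rising factorial.
Term ratio: r(k) = -1 * (k-7) (k+2) / [(k+10) (k+1)] - poly over poly, x = -1 from leading terms; C = \frac{3}{11} at k = 0.


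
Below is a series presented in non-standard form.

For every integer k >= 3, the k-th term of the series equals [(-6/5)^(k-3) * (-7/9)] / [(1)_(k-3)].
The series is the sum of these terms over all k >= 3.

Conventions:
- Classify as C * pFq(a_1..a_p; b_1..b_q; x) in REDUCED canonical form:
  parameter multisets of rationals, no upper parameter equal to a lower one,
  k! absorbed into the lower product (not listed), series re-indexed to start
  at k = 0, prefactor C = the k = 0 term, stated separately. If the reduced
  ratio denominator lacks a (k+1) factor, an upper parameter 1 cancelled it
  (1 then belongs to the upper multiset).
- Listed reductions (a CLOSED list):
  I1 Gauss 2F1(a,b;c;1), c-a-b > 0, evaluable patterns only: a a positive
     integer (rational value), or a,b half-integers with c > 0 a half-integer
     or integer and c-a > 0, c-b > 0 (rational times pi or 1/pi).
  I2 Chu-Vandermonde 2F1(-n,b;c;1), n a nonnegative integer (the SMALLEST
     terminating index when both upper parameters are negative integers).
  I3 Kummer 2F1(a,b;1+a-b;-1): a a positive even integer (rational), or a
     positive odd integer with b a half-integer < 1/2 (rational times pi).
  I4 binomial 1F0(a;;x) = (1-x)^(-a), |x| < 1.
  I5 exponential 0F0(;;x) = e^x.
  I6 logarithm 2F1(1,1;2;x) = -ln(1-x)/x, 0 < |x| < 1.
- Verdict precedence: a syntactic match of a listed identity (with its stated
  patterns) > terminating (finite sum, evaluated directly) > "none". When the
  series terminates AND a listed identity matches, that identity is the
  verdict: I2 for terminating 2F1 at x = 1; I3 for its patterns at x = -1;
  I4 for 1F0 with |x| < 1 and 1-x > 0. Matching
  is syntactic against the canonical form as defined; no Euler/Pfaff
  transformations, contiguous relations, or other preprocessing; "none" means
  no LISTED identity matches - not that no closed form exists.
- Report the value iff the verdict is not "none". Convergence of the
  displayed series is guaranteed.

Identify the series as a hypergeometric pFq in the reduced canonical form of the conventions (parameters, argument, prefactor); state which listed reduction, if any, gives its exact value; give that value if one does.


Structural cue: with t_0 = -7/9, (1)_k (prefactor -7/9) is k! itself.
Step ratio: r(k) = (-6/5) * 1 / [(k+1)] - rational in k. x = (-6/5); t_0 = -7/9; negate the roots.

x = -6/5 here; the reduced form reads 0F0, upper {-}, lower {-}, C = -7/9. Verdict: exponential (I5) matches (the 0F0 exponential series at x = -6/5). Hence: (-7/9) * e^(-6/5).


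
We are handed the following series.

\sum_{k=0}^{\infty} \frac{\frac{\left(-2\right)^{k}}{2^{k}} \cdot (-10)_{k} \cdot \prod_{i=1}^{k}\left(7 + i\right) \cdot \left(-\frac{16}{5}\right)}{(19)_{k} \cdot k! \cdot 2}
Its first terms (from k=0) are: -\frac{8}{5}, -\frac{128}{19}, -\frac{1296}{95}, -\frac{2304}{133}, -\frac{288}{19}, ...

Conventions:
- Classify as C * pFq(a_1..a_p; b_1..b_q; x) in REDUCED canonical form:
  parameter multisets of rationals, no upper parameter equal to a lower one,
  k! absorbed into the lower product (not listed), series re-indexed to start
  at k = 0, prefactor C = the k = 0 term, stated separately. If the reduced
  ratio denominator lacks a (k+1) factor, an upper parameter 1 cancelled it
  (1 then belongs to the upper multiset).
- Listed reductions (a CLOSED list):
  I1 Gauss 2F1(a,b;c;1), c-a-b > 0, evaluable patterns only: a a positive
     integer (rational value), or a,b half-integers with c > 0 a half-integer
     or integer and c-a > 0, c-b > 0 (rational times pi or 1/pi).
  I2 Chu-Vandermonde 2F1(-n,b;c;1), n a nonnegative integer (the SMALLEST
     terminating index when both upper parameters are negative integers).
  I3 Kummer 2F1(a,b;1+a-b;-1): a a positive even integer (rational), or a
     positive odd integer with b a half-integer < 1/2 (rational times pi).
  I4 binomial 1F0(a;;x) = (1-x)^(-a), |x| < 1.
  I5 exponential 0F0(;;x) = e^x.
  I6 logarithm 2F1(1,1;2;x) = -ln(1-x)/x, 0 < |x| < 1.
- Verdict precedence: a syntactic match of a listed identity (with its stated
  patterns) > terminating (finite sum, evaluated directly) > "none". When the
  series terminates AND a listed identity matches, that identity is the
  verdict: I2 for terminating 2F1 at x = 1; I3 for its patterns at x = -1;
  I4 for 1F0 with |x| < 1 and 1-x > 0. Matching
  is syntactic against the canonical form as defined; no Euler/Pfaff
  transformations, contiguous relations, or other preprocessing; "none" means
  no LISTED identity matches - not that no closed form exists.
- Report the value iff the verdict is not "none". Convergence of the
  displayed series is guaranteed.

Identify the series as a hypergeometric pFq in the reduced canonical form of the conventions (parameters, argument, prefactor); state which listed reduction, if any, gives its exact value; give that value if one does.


At argument -1: a 2F1 with upper {-10, 8}, lower {19}, scaled by C = -\frac{8}{5}. Verdict: the Kummer evaluation I3 fires (x = -1; c = 19 equals 1+a-b for upper {-10, 8}: listed pattern). Value: -\frac{2448}{35}.

Key step: t_0 = -\frac{8}{5} here, and the constant factors (prefactor -8/5) combine into one prefactor.
Adjacent-term ratio: r(k) = -1 * (k-10) (k+8) / [(k+19) (k+1)] - rational; roots negated = parameters, x = -1, C = -\frac{8}{5}.


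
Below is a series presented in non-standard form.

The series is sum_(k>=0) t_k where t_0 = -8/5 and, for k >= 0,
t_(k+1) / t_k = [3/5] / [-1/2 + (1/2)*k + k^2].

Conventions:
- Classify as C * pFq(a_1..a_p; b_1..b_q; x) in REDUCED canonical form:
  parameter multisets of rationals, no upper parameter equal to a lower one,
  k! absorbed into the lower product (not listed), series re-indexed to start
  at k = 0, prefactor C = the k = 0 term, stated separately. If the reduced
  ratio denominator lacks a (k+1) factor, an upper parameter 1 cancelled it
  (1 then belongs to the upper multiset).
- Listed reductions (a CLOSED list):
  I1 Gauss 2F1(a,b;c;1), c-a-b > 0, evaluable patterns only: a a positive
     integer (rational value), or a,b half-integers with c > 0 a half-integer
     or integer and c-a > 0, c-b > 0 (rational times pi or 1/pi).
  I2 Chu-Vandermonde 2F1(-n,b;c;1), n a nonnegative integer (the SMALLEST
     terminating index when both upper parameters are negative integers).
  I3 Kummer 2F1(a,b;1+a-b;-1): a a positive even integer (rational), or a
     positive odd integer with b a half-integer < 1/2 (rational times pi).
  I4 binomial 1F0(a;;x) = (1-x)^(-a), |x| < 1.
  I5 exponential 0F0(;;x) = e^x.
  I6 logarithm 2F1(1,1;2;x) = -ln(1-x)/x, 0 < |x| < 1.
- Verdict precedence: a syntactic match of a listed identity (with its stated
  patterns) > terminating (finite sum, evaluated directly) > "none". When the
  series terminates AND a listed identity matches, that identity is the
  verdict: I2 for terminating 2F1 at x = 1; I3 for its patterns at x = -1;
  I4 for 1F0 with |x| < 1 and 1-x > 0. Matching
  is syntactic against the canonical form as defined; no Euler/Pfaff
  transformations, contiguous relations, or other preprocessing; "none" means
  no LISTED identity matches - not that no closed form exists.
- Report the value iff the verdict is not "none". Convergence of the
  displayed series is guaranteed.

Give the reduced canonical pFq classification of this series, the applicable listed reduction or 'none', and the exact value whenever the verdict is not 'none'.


This is -8/5 * 0F1(-; -1/2; 3/5) in reduced canonical form. Verdict: none - this 0F1 at x = 3/5 matches no listed pattern, and upper {-} holds no stopper.

Structural cue: x = (3/5) and factor the ratio over Q (prefactor -8/5): negated roots = parameters.
Consecutive-term ratio: r(k) = (3/5) * 1 / [(k-1/2) (k+1)] - poly over poly, x = (3/5) from leading terms; C = -8/5 at k = 0.


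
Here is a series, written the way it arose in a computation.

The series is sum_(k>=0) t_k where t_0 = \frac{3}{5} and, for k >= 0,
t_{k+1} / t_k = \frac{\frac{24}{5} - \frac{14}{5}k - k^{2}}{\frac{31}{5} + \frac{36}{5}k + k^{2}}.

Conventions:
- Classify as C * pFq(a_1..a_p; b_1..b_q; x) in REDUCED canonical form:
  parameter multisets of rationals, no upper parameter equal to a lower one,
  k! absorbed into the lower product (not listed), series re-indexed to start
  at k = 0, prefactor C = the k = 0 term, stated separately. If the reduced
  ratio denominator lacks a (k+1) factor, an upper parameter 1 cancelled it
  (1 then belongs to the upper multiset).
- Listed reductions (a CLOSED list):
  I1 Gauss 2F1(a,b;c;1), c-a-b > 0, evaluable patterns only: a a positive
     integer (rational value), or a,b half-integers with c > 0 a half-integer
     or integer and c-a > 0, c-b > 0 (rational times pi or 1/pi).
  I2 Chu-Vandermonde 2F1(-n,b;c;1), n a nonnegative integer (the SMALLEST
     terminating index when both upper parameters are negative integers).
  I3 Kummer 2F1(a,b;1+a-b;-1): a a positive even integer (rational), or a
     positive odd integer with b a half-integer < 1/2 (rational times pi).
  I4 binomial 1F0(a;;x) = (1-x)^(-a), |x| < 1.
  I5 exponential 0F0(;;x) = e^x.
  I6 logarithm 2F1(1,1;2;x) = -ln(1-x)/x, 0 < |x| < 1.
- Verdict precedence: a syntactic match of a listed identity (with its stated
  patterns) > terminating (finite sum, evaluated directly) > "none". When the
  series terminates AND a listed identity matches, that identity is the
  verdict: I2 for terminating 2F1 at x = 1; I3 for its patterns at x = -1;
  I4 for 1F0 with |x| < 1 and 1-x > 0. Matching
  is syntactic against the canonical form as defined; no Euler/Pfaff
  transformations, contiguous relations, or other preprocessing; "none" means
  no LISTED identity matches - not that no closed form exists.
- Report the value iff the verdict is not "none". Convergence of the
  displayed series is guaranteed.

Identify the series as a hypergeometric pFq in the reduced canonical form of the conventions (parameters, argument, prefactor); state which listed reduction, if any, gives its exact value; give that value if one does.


Prefactor \frac{3}{5}, argument -1: 2F1 with upper {-\frac{6}{5}, 4} over lower {\frac{31}{5}}. Verdict at x = -1: Kummer (I3) matches (x = -1; c = \frac{31}{5} equals 1+a-b for upper {-\frac{6}{5}, 4}: listed pattern). Exact value: \frac{273}{250}.

Structural cue: from the first term \frac{3}{5}: the expanded ratio factors over Q; C = 3/5, x = -1, roots give parameters.
Adjacent-term ratio: r(k) = -1 * (k-\frac{6}{5}) (k+4) / [(k+\frac{31}{5}) (k+1)] - poly over poly, x = -1 from leading terms; C = \frac{3}{5} at k = 0.


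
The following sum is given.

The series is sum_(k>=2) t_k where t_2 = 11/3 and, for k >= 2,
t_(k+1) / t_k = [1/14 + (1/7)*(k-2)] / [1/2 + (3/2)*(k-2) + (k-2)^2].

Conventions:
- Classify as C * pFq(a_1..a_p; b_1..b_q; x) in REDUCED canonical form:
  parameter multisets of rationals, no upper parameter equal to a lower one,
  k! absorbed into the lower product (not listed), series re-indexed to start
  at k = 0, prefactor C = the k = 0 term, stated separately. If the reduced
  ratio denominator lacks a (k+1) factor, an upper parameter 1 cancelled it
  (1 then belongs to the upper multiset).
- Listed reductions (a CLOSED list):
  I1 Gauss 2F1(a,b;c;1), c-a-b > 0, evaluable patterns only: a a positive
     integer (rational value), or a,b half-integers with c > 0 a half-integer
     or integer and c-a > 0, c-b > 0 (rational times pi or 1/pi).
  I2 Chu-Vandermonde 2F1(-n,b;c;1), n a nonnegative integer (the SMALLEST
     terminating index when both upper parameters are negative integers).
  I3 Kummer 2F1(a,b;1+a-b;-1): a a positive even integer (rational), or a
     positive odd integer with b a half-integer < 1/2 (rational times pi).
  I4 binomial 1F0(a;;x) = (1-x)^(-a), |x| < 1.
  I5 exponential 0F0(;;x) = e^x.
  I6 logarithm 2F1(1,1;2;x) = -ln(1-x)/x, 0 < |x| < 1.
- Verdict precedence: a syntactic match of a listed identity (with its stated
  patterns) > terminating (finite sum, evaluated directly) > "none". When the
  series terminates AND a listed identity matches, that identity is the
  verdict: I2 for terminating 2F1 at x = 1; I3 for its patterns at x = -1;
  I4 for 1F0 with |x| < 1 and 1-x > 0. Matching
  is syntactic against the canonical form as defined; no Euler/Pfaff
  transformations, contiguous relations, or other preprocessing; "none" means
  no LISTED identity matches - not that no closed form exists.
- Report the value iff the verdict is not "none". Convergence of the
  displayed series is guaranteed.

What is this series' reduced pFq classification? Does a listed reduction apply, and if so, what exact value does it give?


Reduced: x = 1/7, 0F0, upper = {-}, lower = {-}, C = 11/3. Verdict: the exponential series (I5) matches (the 0F0 exponential series at x = 1/7). Value: (11/3) * e^(1/7).

Structural cue: with t_0 = 11/3, factor the ratio over Q (C = 11/3, x = 1/7): negated roots = parameters.
Term ratio: r(k) = (1/7) * 1 / [(k+1)] - poly over poly, x = (1/7) from leading terms; C = 11/3 at k = 0.
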